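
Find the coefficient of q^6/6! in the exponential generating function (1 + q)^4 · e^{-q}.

The EGF product rule gives c_6 = Σ_{k_1+k_2=6} C(6; k_1,k_2) · ∏ g_i(k_i), where (1+q)^4 gives the falling factorial (4)_k; e^{-q} gives (-1)^k.
g_1(k) for k = 0…6: 1, 4, 12, 24, 24, 0, 0.
g_2(k) for k = 0…6: 1, -1, 1, -1, 1, -1, 1.
c_6 = Σ_k C(6,k)·g_1(k)·g_2(6−k) = 1·1·1 + 6·4·(-1) + 15·12·1 + 20·24·(-1) + 15·24·1 = 1 − 24 + 180 − 480 + 360 = 37.

37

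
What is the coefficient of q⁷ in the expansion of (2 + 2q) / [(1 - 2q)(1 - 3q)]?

The denominator gives the recurrence a_n = 5a_(n−1) − 6a_(n−2) for n ≥ 2; the numerator fixes a_0 = 2, a_1 = 12.
Iterating: 2, 12, 48, 168, 552, 1752, 5448, 16728, so a_7 = 16728.

16728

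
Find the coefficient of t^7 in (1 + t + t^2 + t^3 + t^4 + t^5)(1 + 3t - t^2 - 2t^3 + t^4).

-2

(1 + t + t^2 + t^3 + t^4 + t^5) has coefficients 1,1,1,1,1,1 for degrees 0…5.
(1 + 3t - t^2 - 2t^3 + t^4) has coefficients 1,3,-1,-2,1,0,0,0 for degrees 0…7.
[t^7] = 1·0 + 1·0 + 1·0 + 1·1 + 1·(-2) + 1·(-1) = -2.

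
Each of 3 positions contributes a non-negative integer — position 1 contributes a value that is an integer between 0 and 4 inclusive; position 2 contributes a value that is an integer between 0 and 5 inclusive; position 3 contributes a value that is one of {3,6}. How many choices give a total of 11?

7

The generating function for the choices is (1 + x + x^2 + x^3 + x^4)·(1 + x + x^2 + x^3 + x^4 + x^5)·(x^3 + x^6); the count is [x^11].
(1 + x + x^2 + x^3 + x^4) has coefficients 1,1,1,1,1 for degrees 0…4.
(1 + x + x^2 + x^3 + x^4 + x^5) has coefficients 1,1,1,1,1,1,0,0,0,0,0,0 for degrees 0…11.
Finally multiplying by (x^3 + x^6), the product of all factors after the first has coefficients 0,0,0,1,1,1,2,2,2,1,1,1 for degrees 0…11.
[x^11] = 1·1 + 1·1 + 1·1 + 1·2 + 1·2 = 7.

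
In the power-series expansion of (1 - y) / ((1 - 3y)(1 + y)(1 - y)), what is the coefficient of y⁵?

Partial fractions give a closed form: a_n = (3/4)·3^n + (1/4)·(-1)^n.
At n = 5: a_5 = 182.

182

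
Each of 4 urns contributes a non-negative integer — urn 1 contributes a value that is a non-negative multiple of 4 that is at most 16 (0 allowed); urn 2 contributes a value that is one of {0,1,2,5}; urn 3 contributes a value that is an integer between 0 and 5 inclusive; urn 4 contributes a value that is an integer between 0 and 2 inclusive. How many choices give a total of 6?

16

The generating function for the choices is (1 + z^4 + z^8 + z^12 + z^16)·(1 + z + z^2 + z^5)·(1 + z + z^2 + z^3 + z^4 + z^5)·(1 + z + z^2); the count is [z^6].
(1 + z^4 + z^8 + z^12 + z^16) has coefficients 1,0,0,0,1,0,0 for degrees 0…6.
(1 + z + z^2 + z^5) has coefficients 1,1,1,0,0,1,0 for degrees 0…6.
Multiplying by (1 + z + z^2 + z^3 + z^4 + z^5) gives running coefficients 1,2,3,3,3,4,3 for degrees 0…6.
Finally multiplying by (1 + z + z^2), the product of all factors after the first has coefficients 1,3,6,8,9,10,10 for degrees 0…6.
[z^6] = 1·10 + 1·6 = 16.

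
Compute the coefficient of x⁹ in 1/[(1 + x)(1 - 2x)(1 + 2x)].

-341

Partial fractions give a closed form: a_n = (-1/3)·(-1)^n + (1/3)·2^n + (1)·(-2)^n.
At n = 9: a_9 = -341.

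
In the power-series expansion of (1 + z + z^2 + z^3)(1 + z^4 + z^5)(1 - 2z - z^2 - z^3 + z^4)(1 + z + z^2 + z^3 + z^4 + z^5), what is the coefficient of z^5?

(1 + z + z^2 + z^3) has coefficients 1,1,1,1 for degrees 0…3.
(1 + z^4 + z^5) has coefficients 1,0,0,0,1,1 for degrees 0…5.
Multiplying by (1 - 2z - z^2 - z^3 + z^4) gives running coefficients 1,-2,-1,-1,2,-1 for degrees 0…5.
Finally multiplying by (1 + z + z^2 + z^3 + z^4 + z^5), the product of all factors after the first has coefficients 1,-1,-2,-3,-1,-2 for degrees 0…5.
[z^5] = 1·(-2) + 1·(-1) + 1·(-3) + 1·(-2) = -8.

-8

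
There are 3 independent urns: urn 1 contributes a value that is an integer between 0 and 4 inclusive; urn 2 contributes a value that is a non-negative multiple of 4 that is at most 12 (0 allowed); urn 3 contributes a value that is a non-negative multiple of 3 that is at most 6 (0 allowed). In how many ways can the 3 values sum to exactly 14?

4

The generating function for the choices is (1 + q + q² + q³ + q⁴)·(1 + q⁴ + q⁸ + q¹²)·(1 + q³ + q⁶); the count is [q¹⁴].
(1 + q + q² + q³ + q⁴) has coefficients 1,1,1,1,1 for degrees 0…4.
(1 + q⁴ + q⁸ + q¹²) has coefficients 1,0,0,0,1,0,0,0,1,0,0,0,1,0,0 for degrees 0…14.
Finally multiplying by (1 + q³ + q⁶), the product of all factors after the first has coefficients 1,0,0,1,1,0,1,1,1,0,1,1,1,0,1 for degrees 0…14.
[q¹⁴] = 1·1 + 1·0 + 1·1 + 1·1 + 1·1 = 4.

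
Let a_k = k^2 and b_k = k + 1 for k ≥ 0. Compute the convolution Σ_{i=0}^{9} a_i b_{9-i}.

825

This is [x^9] in the product of the two ordinary generating functions.
Σ = 0·10 + 1·9 + 4·8 + 9·7 + 16·6 + 25·5 + 36·4 + 49·3 + 64·2 + 81·1 = 825.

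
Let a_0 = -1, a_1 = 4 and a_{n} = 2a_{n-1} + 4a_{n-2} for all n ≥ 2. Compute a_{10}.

The ordinary generating function has denominator 1 - 2x - 4x^2.
Iterating the recurrence: a_0,…,a_{10} = -1, 4, 4, 24, 64, 224, 704, 2304, 7424, 24064, 77824.

77824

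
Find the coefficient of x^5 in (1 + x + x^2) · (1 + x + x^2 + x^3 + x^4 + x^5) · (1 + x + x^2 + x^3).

12

(1 + x + x^2) has coefficients 1,1,1 for degrees 0…2.
(1 + x + x^2 + x^3 + x^4 + x^5) has coefficients 1,1,1,1,1,1 for degrees 0…5.
Finally multiplying by (1 + x + x^2 + x^3), the product of all factors after the first has coefficients 1,2,3,4,4,4 for degrees 0…5.
[x^5] = 1·4 + 1·4 + 1·4 = 12.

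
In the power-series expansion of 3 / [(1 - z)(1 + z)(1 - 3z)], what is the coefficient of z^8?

22143

Partial fractions give a closed form: a_n = (-3/4)·1^n + (3/8)·(-1)^n + (27/8)·3^n.
At n = 8: a_8 = 22143.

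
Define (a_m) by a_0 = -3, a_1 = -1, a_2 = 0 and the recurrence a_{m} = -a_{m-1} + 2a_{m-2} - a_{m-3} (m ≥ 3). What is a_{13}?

The ordinary generating function has denominator 1 + t - 2t^2 + t^3.
Iterating the recurrence: a_0,…,a_{13} = -3, -1, 0, 1, 0, 2, -3, 7, -15, 32, -69, 148, -318, 683.

683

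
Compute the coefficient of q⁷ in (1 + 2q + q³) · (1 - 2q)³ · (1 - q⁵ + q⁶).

-4

(1 + 2q + q³) has coefficients 1,2,0,1 for degrees 0…3.
(1 - 2q)³ has coefficients 1,-6,12,-8,0,0,0,0 for degrees 0…7.
Finally multiplying by (1 - q⁵ + q⁶), the product of all factors after the first has coefficients 1,-6,12,-8,0,-1,7,-18 for degrees 0…7.
[q⁷] = 1·(-18) + 2·7 + 1·0 = -4.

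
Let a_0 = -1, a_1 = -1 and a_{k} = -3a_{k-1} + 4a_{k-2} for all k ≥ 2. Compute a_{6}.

The ordinary generating function has denominator 1 + 3y - 4y^2.
Iterating the recurrence: a_0,…,a_{6} = -1, -1, -1, -1, -1, -1, -1.

-1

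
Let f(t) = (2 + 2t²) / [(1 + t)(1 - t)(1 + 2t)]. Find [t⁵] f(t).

-104

Partial fractions give a closed form: a_n = (-2)·(-1)^n + (2/3)·1^n + (10/3)·(-2)^n.
At n = 5: a_5 = -104.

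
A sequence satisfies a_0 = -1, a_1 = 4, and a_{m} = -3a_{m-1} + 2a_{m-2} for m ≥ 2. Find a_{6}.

The ordinary generating function has denominator 1 + 3x - 2x^2.
Iterating the recurrence: a_0,…,a_{6} = -1, 4, -14, 50, -178, 634, -2258.

-2258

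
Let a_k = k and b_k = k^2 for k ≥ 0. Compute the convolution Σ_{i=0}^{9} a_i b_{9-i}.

540

The convolution is the t^9 coefficient of A(t)B(t).
Σ = 0·81 + 1·64 + 2·49 + 3·36 + 4·25 + 5·16 + 6·9 + 7·4 + 8·1 + 9·0 = 540.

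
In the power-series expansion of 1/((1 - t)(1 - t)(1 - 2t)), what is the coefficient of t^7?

The denominator gives the recurrence a_n = 4a_(n−1) − 5a_(n−2) + 2a_(n−3) for n ≥ 3; the numerator fixes a_0 = 1, a_1 = 4, a_2 = 11.
Iterating: 1, 4, 11, 26, 57, 120, 247, 502, so a_7 = 502.

502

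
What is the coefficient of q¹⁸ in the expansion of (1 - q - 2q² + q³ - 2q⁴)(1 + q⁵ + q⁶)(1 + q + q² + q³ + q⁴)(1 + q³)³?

-16

(1 - q - 2q² + q³ - 2q⁴) has coefficients 1,-1,-2,1,-2 for degrees 0…4.
(1 + q⁵ + q⁶) has coefficients 1,0,0,0,0,1,1,0,0,0,0,0,0,0,0,0,0,0,0 for degrees 0…18.
Multiplying by (1 + q + q² + q³ + q⁴) gives running coefficients 1,1,1,1,1,1,2,2,2,2,1,0,0,0,0,0,0,0,0 for degrees 0…18.
Finally multiplying by (1 + q³)³, the product of all factors after the first has coefficients 1,1,1,4,4,4,8,8,8,12,11,10,13,10,7,8,5,2,2 for degrees 0…18.
[q¹⁸] = 1·2 − 1·2 − 2·5 + 1·8 − 2·7 = -16.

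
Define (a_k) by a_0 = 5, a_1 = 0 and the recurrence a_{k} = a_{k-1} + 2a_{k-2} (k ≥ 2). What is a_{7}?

210

The ordinary generating function has denominator 1 - z - 2z^2.
Iterating the recurrence: a_0,…,a_{7} = 5, 0, 10, 10, 30, 50, 110, 210.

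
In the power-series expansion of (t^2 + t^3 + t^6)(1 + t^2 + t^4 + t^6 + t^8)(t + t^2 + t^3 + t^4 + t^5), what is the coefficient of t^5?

(t^2 + t^3 + t^6) has coefficients 0,0,1,1,0,0 for degrees 0…5.
(1 + t^2 + t^4 + t^6 + t^8) has coefficients 1,0,1,0,1,0 for degrees 0…5.
Finally multiplying by (t + t^2 + t^3 + t^4 + t^5), the product of all factors after the first has coefficients 0,1,1,2,2,3 for degrees 0…5.
[t^5] = 1·2 + 1·1 = 3.

3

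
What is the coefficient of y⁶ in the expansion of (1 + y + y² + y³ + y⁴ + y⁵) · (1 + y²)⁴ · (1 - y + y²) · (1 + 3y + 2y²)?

(1 + y + y² + y³ + y⁴ + y⁵) has coefficients 1,1,1,1,1,1 for degrees 0…5.
(1 + y²)⁴ has coefficients 1,0,4,0,6,0,4 for degrees 0…6.
Multiplying by (1 - y + y²) gives running coefficients 1,-1,5,-4,10,-6,10 for degrees 0…6.
Finally multiplying by (1 + 3y + 2y²), the product of all factors after the first has coefficients 1,2,4,9,8,16,12 for degrees 0…6.
[y⁶] = 1·12 + 1·16 + 1·8 + 1·9 + 1·4 + 1·2 = 51.

51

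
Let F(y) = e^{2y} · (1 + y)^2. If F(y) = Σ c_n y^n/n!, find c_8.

The EGF product rule gives c_8 = Σ_{k_1+k_2=8} C(8; k_1,k_2) · ∏ g_i(k_i), where e^{2y} gives (2)^k; (1+y)^2 gives the falling factorial (2)_k.
g_1(k) for k = 0…8: 1, 2, 4, 8, 16, 32, 64, 128, 256.
g_2(k) for k = 0…8: 1, 2, 2, 0, 0, 0, 0, 0, 0.
c_8 = Σ_k C(8,k)·g_1(k)·g_2(8−k) = 28·64·2 + 8·128·2 + 1·256·1 = 3584 + 2048 + 256 = 5888.

5888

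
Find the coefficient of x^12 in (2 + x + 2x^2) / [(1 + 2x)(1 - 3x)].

818153

The denominator gives the recurrence a_n = a_(n−1) + 6a_(n−2) for n ≥ 3; the numerator fixes a_0 = 2, a_1 = 3, a_2 = 17.
Iterating: 2, 3, 17, 35, 137, 347, 1169, 3251, 10265, 29771, 91361, 269987, 818153, so a_12 = 818153.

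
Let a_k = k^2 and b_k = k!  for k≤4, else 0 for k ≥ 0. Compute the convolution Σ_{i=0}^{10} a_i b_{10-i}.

1467

This is [x^10] in the product of the two ordinary generating functions.
Σ = 0·0 + 1·0 + 4·0 + 9·0 + 16·0 + 25·0 + 36·24 + 49·6 + 64·2 + 81·1 + 100·1 = 1467.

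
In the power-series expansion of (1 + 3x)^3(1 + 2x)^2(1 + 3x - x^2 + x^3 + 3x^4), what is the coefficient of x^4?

(1 + 3x)^3 has coefficients 1,9,27,27 for degrees 0…3.
(1 + 2x)^2 has coefficients 1,4,4,0,0 for degrees 0…4.
Finally multiplying by (1 + 3x - x^2 + x^3 + 3x^4), the product of all factors after the first has coefficients 1,7,15,9,3 for degrees 0…4.
[x^4] = 1·3 + 9·9 + 27·15 + 27·7 = 678.

678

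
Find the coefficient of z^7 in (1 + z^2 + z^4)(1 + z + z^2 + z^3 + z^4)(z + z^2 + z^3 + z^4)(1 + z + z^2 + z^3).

(1 + z^2 + z^4) has coefficients 1,0,1,0,1 for degrees 0…4.
(1 + z + z^2 + z^3 + z^4) has coefficients 1,1,1,1,1,0,0,0 for degrees 0…7.
Multiplying by (z + z^2 + z^3 + z^4) gives running coefficients 0,1,2,3,4,4,3,2 for degrees 0…7.
Finally multiplying by (1 + z + z^2 + z^3), the product of all factors after the first has coefficients 0,1,3,6,10,13,14,13 for degrees 0…7.
[z^7] = 1·13 + 1·13 + 1·6 = 32.

32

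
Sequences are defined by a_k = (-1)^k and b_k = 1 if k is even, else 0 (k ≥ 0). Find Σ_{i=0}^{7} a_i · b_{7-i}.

The convolution is the t^7 coefficient of A(t)B(t).
Σ = 1·0 − 1·1 + 1·0 − 1·1 + 1·0 − 1·1 + 1·0 − 1·1 = -4.

-4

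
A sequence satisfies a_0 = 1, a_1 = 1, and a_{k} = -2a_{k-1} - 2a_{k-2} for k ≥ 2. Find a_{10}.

The ordinary generating function has denominator 1 + 2y + 2y^2.
Iterating the recurrence: a_0,…,a_{10} = 1, 1, -4, 6, -4, -4, 16, -24, 16, 16, -64.

-64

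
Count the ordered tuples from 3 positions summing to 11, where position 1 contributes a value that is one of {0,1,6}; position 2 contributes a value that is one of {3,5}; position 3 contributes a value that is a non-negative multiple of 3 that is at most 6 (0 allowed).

The generating function for the choices is (1 + y + y⁶)·(y³ + y⁵)·(1 + y³ + y⁶); the count is [y¹¹].
(1 + y + y⁶) has coefficients 1,1,0,0,0,0,1 for degrees 0…6.
(y³ + y⁵) has coefficients 0,0,0,1,0,1,0,0,0,0,0,0 for degrees 0…11.
Finally multiplying by (1 + y³ + y⁶), the product of all factors after the first has coefficients 0,0,0,1,0,1,1,0,1,1,0,1 for degrees 0…11.
[y¹¹] = 1·1 + 1·0 + 1·1 = 2.

2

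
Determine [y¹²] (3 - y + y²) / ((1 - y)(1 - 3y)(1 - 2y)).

6597958

The denominator gives the recurrence a_n = 6a_(n−1) − 11a_(n−2) + 6a_(n−3) for n ≥ 3; the numerator fixes a_0 = 3, a_1 = 17, a_2 = 70.
Iterating: 3, 17, 70, 251, 838, 2687, 8410, 25931, 79198, 240407, 726850, 2191811, 6597958, so a_12 = 6597958.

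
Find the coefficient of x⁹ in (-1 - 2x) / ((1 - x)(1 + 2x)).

Partial fractions give a closed form: a_n = (-1)·1^n.
At n = 9: a_9 = -1.

-1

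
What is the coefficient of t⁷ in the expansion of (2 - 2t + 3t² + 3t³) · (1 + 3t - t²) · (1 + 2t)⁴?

(2 - 2t + 3t² + 3t³) has coefficients 2,-2,3,3 for degrees 0…3.
(1 + 3t - t²) has coefficients 1,3,-1,0,0,0,0,0 for degrees 0…7.
Finally multiplying by (1 + 2t)⁴, the product of all factors after the first has coefficients 1,11,47,96,88,16,-16,0 for degrees 0…7.
[t⁷] = 2·0 − 2·(-16) + 3·16 + 3·88 = 344.

344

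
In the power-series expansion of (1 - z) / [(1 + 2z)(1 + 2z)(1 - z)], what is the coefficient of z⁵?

The denominator gives the recurrence a_n = −3a_(n−1) + 4a_(n−3) for n ≥ 3; the numerator fixes a_0 = 1, a_1 = -4, a_2 = 12.
Iterating: 1, -4, 12, -32, 80, -192, so a_5 = -192.

-192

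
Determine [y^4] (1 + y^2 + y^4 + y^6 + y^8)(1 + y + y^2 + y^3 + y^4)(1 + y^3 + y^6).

4

(1 + y^2 + y^4 + y^6 + y^8) has coefficients 1,0,1,0,1 for degrees 0…4.
(1 + y + y^2 + y^3 + y^4) has coefficients 1,1,1,1,1 for degrees 0…4.
Finally multiplying by (1 + y^3 + y^6), the product of all factors after the first has coefficients 1,1,1,2,2 for degrees 0…4.
[y^4] = 1·2 + 1·1 + 1·1 = 4.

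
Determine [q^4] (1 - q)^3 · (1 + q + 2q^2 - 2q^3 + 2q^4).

13

(1 - q)^3 has coefficients 1,-3,3,-1 for degrees 0…3.
(1 + q + 2q^2 - 2q^3 + 2q^4) has coefficients 1,1,2,-2,2 for degrees 0…4.
[q^4] = 1·2 − 3·(-2) + 3·2 − 1·1 = 13.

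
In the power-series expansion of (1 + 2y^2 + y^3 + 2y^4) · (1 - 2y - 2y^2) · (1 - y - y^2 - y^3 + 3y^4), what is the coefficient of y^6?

(1 + 2y^2 + y^3 + 2y^4) has coefficients 1,0,2,1,2 for degrees 0…4.
(1 - 2y - 2y^2) has coefficients 1,-2,-2,0,0,0,0 for degrees 0…6.
Finally multiplying by (1 - y - y^2 - y^3 + 3y^4), the product of all factors after the first has coefficients 1,-3,-1,3,7,-4,-6 for degrees 0…6.
[y^6] = 1·(-6) + 2·7 + 1·3 + 2·(-1) = 9.

9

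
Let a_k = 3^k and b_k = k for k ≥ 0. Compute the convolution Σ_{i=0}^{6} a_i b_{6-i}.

543

The convolution is the x^6 coefficient of A(x)B(x).
Σ = 1·6 + 3·5 + 9·4 + 27·3 + 81·2 + 243·1 + 729·0 = 543.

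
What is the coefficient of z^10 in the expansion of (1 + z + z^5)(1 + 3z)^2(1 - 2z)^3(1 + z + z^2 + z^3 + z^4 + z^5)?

-100

(1 + z + z^5) has coefficients 1,1,0,0,0,1 for degrees 0…5.
(1 + 3z)^2 has coefficients 1,6,9,0,0,0,0,0,0,0,0 for degrees 0…10.
Multiplying by (1 - 2z)^3 gives running coefficients 1,0,-15,10,60,-72,0,0,0,0,0 for degrees 0…10.
Finally multiplying by (1 + z + z^2 + z^3 + z^4 + z^5), the product of all factors after the first has coefficients 1,1,-14,-4,56,-16,-17,-17,-2,-12,-72 for degrees 0…10.
[z^10] = 1·(-72) + 1·(-12) + 1·(-16) = -100.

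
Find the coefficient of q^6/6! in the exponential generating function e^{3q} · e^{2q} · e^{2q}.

The EGF product rule gives c_6 = Σ_{k_1+k_2+k_3=6} C(6; k_1,k_2,k_3) · ∏ g_i(k_i), where e^{3q} gives (3)^k; e^{2q} gives (2)^k; e^{2q} gives (2)^k.
g_1(k) for k = 0…6: 1, 3, 9, 27, 81, 243, 729.
g_2(k) for k = 0…6: 1, 2, 4, 8, 16, 32, 64.
g_3(k) for k = 0…6: 1, 2, 4, 8, 16, 32, 64.
First combine the last two factors: h(k) = Σ_j C(k,j)·g_2(j)·g_3(k−j) for k = 0…6: 1, 4, 16, 64, 256, 1024, 4096.
c_6 = Σ_k C(6,k)·g_1(k)·h(6−k) = 1·1·4096 + 6·3·1024 + 15·9·256 + 20·27·64 + 15·81·16 + 6·243·4 + 1·729·1 = 4096 + 18432 + 34560 + 34560 + 19440 + 5832 + 729 = 117649.

117649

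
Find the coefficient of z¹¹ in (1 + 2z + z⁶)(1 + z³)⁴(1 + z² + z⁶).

(1 + 2z + z⁶) has coefficients 1,2,0,0,0,0,1 for degrees 0…6.
(1 + z³)⁴ has coefficients 1,0,0,4,0,0,6,0,0,4,0,0 for degrees 0…11.
Finally multiplying by (1 + z² + z⁶), the product of all factors after the first has coefficients 1,0,1,4,0,4,7,0,6,8,0,4 for degrees 0…11.
[z¹¹] = 1·4 + 2·0 + 1·4 = 8.

8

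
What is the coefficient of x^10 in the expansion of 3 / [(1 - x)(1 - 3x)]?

265719

Partial fractions give a closed form: a_n = (-3/2)·1^n + (9/2)·3^n.
At n = 10: a_10 = 265719.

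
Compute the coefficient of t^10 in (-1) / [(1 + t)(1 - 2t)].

Partial fractions give a closed form: a_n = (-1/3)·(-1)^n + (-2/3)·2^n.
At n = 10: a_10 = -683.

-683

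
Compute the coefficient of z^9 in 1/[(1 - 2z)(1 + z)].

341

Partial fractions give a closed form: a_n = (2/3)·2^n + (1/3)·(-1)^n.
At n = 9: a_9 = 341.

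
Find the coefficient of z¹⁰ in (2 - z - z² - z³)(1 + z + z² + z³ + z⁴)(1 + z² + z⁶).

-1

(2 - z - z² - z³) has coefficients 2,-1,-1,-1 for degrees 0…3.
(1 + z + z² + z³ + z⁴) has coefficients 1,1,1,1,1,0,0,0,0,0,0 for degrees 0…10.
Finally multiplying by (1 + z² + z⁶), the product of all factors after the first has coefficients 1,1,2,2,2,1,2,1,1,1,1 for degrees 0…10.
[z¹⁰] = 2·1 − 1·1 − 1·1 − 1·1 = -1.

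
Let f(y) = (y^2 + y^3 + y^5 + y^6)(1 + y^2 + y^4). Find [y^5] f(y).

(y^2 + y^3 + y^5 + y^6) has coefficients 0,0,1,1,0,1 for degrees 0…5.
(1 + y^2 + y^4) has coefficients 1,0,1,0,1,0 for degrees 0…5.
[y^5] = 1·0 + 1·1 + 1·1 = 2.

2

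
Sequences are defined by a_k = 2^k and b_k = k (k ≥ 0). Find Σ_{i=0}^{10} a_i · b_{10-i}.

2036

Write out a_i and b_{10-i} for i = 0,…,10 and sum the products.
Σ = 1·10 + 2·9 + 4·8 + 8·7 + 16·6 + 32·5 + 64·4 + 128·3 + 256·2 + 512·1 + 1024·0 = 2036.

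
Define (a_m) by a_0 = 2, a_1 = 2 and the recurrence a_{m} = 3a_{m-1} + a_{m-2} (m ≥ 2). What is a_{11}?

368636

The ordinary generating function has denominator 1 - 3t - t^2.
Iterating the recurrence: a_0,…,a_{11} = 2, 2, 8, 26, 86, 284, 938, 3098, 10232, 33794, 111614, 368636.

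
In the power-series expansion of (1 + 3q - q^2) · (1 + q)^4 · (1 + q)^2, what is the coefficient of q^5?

(1 + 3q - q^2) has coefficients 1,3,-1 for degrees 0…2.
(1 + q)^4 has coefficients 1,4,6,4,1,0 for degrees 0…5.
Finally multiplying by (1 + q)^2, the product of all factors after the first has coefficients 1,6,15,20,15,6 for degrees 0…5.
[q^5] = 1·6 + 3·15 − 1·20 = 31.

31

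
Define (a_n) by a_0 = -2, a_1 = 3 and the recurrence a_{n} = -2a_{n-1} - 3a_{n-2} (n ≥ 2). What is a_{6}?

The ordinary generating function has denominator 1 + 2x + 3x^2.
Iterating the recurrence: a_0,…,a_{6} = -2, 3, 0, -9, 18, -9, -36.

-36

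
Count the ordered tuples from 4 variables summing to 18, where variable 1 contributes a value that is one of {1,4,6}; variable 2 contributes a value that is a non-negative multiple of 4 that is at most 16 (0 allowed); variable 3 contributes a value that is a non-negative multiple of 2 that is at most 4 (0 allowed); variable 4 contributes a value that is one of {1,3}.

3

The generating function for the choices is (y + y⁴ + y⁶)·(1 + y⁴ + y⁸ + y¹² + y¹⁶)·(1 + y² + y⁴)·(y + y³); the count is [y¹⁸].
(y + y⁴ + y⁶) has coefficients 0,1,0,0,1,0,1 for degrees 0…6.
(1 + y⁴ + y⁸ + y¹² + y¹⁶) has coefficients 1,0,0,0,1,0,0,0,1,0,0,0,1,0,0,0,1,0,0 for degrees 0…18.
Multiplying by (1 + y² + y⁴) gives running coefficients 1,0,1,0,2,0,1,0,2,0,1,0,2,0,1,0,2,0,1 for degrees 0…18.
Finally multiplying by (y + y³), the product of all factors after the first has coefficients 0,1,0,2,0,3,0,3,0,3,0,3,0,3,0,3,0,3,0 for degrees 0…18.
[y¹⁸] = 1·3 + 1·0 + 1·0 = 3.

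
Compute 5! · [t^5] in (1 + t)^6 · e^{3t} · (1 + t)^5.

The EGF product rule gives c_5 = Σ_{k_1+k_2+k_3=5} C(5; k_1,k_2,k_3) · ∏ g_i(k_i), where (1+t)^6 gives the falling factorial (6)_k; e^{3t} gives (3)^k; (1+t)^5 gives the falling factorial (5)_k.
g_1(k) for k = 0…5: 1, 6, 30, 120, 360, 720.
g_2(k) for k = 0…5: 1, 3, 9, 27, 81, 243.
g_3(k) for k = 0…5: 1, 5, 20, 60, 120, 120.
First combine the last two factors: h(k) = Σ_j C(k,j)·g_2(j)·g_3(k−j) for k = 0…5: 1, 8, 59, 402, 2541, 14988.
c_5 = Σ_k C(5,k)·g_1(k)·h(5−k) = 1·1·14988 + 5·6·2541 + 10·30·402 + 10·120·59 + 5·360·8 + 1·720·1 = 14988 + 76230 + 120600 + 70800 + 14400 + 720 = 297738.

297738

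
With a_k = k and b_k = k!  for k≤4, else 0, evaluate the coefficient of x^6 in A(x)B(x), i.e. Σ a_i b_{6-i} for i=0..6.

Write out a_i and b_{6-i} for i = 0,…,6 and sum the products.
Σ = 0·0 + 1·0 + 2·24 + 3·6 + 4·2 + 5·1 + 6·1 = 85.

85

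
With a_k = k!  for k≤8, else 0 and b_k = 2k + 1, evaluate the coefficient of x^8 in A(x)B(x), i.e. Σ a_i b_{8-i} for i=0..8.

60220

The convolution is the t^8 coefficient of A(t)B(t).
Σ = 1·17 + 1·15 + 2·13 + 6·11 + 24·9 + 120·7 + 720·5 + 5040·3 + 40320·1 = 60220.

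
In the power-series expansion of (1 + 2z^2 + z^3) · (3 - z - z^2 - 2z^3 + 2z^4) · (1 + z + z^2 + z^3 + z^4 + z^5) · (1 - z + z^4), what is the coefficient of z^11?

7

(1 + 2z^2 + z^3) has coefficients 1,0,2,1 for degrees 0…3.
(3 - z - z^2 - 2z^3 + 2z^4) has coefficients 3,-1,-1,-2,2,0,0,0,0,0,0,0 for degrees 0…11.
Multiplying by (1 + z + z^2 + z^3 + z^4 + z^5) gives running coefficients 3,2,1,-1,1,1,-2,-1,0,2,0,0 for degrees 0…11.
Finally multiplying by (1 - z + z^4), the product of all factors after the first has coefficients 3,-1,-1,-2,5,2,-2,0,2,3,-4,-1 for degrees 0…11.
[z^11] = 1·(-1) + 2·3 + 1·2 = 7.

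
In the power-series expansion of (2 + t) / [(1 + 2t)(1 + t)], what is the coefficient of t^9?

Partial fractions give a closed form: a_n = (3)·(-2)^n + (-1)·(-1)^n.
At n = 9: a_9 = -1535.

-1535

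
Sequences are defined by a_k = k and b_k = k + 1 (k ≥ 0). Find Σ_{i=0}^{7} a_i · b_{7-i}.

This is [x^7] in the product of the two ordinary generating functions.
Σ = 0·8 + 1·7 + 2·6 + 3·5 + 4·4 + 5·3 + 6·2 + 7·1 = 84.

84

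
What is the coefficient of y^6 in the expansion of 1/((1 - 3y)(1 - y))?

1093

The denominator gives the recurrence a_n = 4a_(n−1) − 3a_(n−2) for n ≥ 2; the numerator fixes a_0 = 1, a_1 = 4.
Iterating: 1, 4, 13, 40, 121, 364, 1093, so a_6 = 1093.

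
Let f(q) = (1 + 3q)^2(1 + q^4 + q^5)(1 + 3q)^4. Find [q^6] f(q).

882

(1 + 3q)^2 has coefficients 1,6,9 for degrees 0…2.
(1 + q^4 + q^5) has coefficients 1,0,0,0,1,1,0 for degrees 0…6.
Finally multiplying by (1 + 3q)^4, the product of all factors after the first has coefficients 1,12,54,108,82,13,66 for degrees 0…6.
[q^6] = 1·66 + 6·13 + 9·82 = 882.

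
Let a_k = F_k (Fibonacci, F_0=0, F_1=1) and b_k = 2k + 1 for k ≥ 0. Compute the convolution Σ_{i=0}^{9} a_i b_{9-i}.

354

The convolution is the x^9 coefficient of A(x)B(x).
Σ = 0·19 + 1·17 + 1·15 + 2·13 + 3·11 + 5·9 + 8·7 + 13·5 + 21·3 + 34·1 = 354.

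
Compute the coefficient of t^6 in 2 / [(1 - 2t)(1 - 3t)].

The denominator gives the recurrence a_n = 5a_(n−1) − 6a_(n−2) for n ≥ 2; the numerator fixes a_0 = 2, a_1 = 10.
Iterating: 2, 10, 38, 130, 422, 1330, 4118, so a_6 = 4118.

4118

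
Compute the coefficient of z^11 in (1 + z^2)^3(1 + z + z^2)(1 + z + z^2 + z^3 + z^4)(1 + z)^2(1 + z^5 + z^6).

148

(1 + z^2)^3 has coefficients 1,0,3,0,3,0,1 for degrees 0…6.
(1 + z + z^2) has coefficients 1,1,1,0,0,0,0,0,0,0,0,0 for degrees 0…11.
Multiplying by (1 + z + z^2 + z^3 + z^4) gives running coefficients 1,2,3,3,3,2,1,0,0,0,0,0 for degrees 0…11.
Multiplying by (1 + z)^2 gives running coefficients 1,4,8,11,12,11,8,4,1,0,0,0 for degrees 0…11.
Finally multiplying by (1 + z^5 + z^6), the product of all factors after the first has coefficients 1,4,8,11,12,12,13,16,20,23,23,19 for degrees 0…11.
[z^11] = 1·19 + 3·23 + 3·16 + 1·12 = 148.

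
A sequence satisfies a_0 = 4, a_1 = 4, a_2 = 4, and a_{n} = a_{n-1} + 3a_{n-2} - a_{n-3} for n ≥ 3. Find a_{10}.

2308

The ordinary generating function has denominator 1 - y - 3y^2 + y^3.
Iterating the recurrence: a_0,…,a_{10} = 4, 4, 4, 12, 20, 52, 100, 236, 484, 1092, 2308.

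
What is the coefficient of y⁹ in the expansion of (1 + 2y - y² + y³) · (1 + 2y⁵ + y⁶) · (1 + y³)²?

12

(1 + 2y - y² + y³) has coefficients 1,2,-1,1 for degrees 0…3.
(1 + 2y⁵ + y⁶) has coefficients 1,0,0,0,0,2,1,0,0,0 for degrees 0…9.
Finally multiplying by (1 + y³)², the product of all factors after the first has coefficients 1,0,0,2,0,2,2,0,4,2 for degrees 0…9.
[y⁹] = 1·2 + 2·4 − 1·0 + 1·2 = 12.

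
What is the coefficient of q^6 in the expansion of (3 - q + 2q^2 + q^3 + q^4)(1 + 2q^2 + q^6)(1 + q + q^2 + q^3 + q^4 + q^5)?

(3 - q + 2q^2 + q^3 + q^4) has coefficients 3,-1,2,1,1 for degrees 0…4.
(1 + 2q^2 + q^6) has coefficients 1,0,2,0,0,0,1 for degrees 0…6.
Finally multiplying by (1 + q + q^2 + q^3 + q^4 + q^5), the product of all factors after the first has coefficients 1,1,3,3,3,3,3 for degrees 0…6.
[q^6] = 3·3 − 1·3 + 2·3 + 1·3 + 1·3 = 18.

18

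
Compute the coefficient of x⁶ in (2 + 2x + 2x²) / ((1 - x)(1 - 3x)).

3156

The denominator gives the recurrence a_n = 4a_(n−1) − 3a_(n−2) for n ≥ 3; the numerator fixes a_0 = 2, a_1 = 10, a_2 = 36.
Iterating: 2, 10, 36, 114, 348, 1050, 3156, so a_6 = 3156.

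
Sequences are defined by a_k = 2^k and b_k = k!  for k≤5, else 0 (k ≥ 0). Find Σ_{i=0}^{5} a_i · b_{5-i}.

256

This is [x^5] in the product of the two ordinary generating functions.
Σ = 1·120 + 2·24 + 4·6 + 8·2 + 16·1 + 32·1 = 256.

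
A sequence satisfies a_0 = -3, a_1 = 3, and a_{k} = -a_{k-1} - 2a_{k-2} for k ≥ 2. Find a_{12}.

The ordinary generating function has denominator 1 + z + 2z^2.
Iterating the recurrence: a_0,…,a_{12} = -3, 3, 3, -9, 3, 15, -21, -9, 51, -33, -69, 135, 3.

3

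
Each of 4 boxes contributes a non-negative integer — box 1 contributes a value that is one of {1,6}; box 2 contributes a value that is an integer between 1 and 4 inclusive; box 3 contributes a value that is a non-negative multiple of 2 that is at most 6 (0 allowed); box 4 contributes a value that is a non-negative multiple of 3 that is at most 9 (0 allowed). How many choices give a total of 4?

2

The generating function for the choices is (q + q⁶)·(q + q² + q³ + q⁴)·(1 + q² + q⁴ + q⁶)·(1 + q³ + q⁶ + q⁹); the count is [q⁴].
(q + q⁶) has coefficients 0,1,0,0,0 for degrees 0…4.
(q + q² + q³ + q⁴) has coefficients 0,1,1,1,1 for degrees 0…4.
Multiplying by (1 + q² + q⁴ + q⁶) gives running coefficients 0,1,1,2,2 for degrees 0…4.
Finally multiplying by (1 + q³ + q⁶ + q⁹), the product of all factors after the first has coefficients 0,1,1,2,3 for degrees 0…4.
[q⁴] = 1·2 = 2.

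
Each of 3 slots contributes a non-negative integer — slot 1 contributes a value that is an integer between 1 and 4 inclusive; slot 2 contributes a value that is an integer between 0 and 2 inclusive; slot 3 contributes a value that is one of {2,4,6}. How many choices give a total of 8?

6

The generating function for the choices is (t + t² + t³ + t⁴)·(1 + t + t²)·(t² + t⁴ + t⁶); the count is [t⁸].
(t + t² + t³ + t⁴) has coefficients 0,1,1,1,1 for degrees 0…4.
(1 + t + t²) has coefficients 1,1,1,0,0,0,0,0,0 for degrees 0…8.
Finally multiplying by (t² + t⁴ + t⁶), the product of all factors after the first has coefficients 0,0,1,1,2,1,2,1,1 for degrees 0…8.
[t⁸] = 1·1 + 1·2 + 1·1 + 1·2 = 6.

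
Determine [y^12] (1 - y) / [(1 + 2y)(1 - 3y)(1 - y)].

320503

Partial fractions give a closed form: a_n = (2/5)·(-2)^n + (3/5)·3^n.
At n = 12: a_12 = 320503.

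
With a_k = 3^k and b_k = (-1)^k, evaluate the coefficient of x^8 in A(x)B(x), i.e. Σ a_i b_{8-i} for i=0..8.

4921

This is [x^8] in the product of the two ordinary generating functions.
Σ = 1·1 + 3·(-1) + 9·1 + 27·(-1) + 81·1 + 243·(-1) + 729·1 + 2187·(-1) + 6561·1 = 4921.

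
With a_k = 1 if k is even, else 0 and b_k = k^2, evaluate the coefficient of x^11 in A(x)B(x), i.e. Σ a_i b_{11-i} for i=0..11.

286

The convolution is the t^11 coefficient of A(t)B(t).
Σ = 1·121 + 0·100 + 1·81 + 0·64 + 1·49 + 0·36 + 1·25 + 0·16 + 1·9 + 0·4 + 1·1 + 0·0 = 286.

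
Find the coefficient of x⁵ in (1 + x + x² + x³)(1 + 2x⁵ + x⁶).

(1 + x + x² + x³) has coefficients 1,1,1,1 for degrees 0…3.
(1 + 2x⁵ + x⁶) has coefficients 1,0,0,0,0,2 for degrees 0…5.
[x⁵] = 1·2 + 1·0 + 1·0 + 1·0 = 2.

2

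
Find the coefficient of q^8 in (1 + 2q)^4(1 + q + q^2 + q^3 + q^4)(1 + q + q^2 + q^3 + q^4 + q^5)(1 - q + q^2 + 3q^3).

1130

(1 + 2q)^4 has coefficients 1,8,24,32,16 for degrees 0…4.
(1 + q + q^2 + q^3 + q^4) has coefficients 1,1,1,1,1,0,0,0,0 for degrees 0…8.
Multiplying by (1 + q + q^2 + q^3 + q^4 + q^5) gives running coefficients 1,2,3,4,5,5,4,3,2 for degrees 0…8.
Finally multiplying by (1 - q + q^2 + 3q^3), the product of all factors after the first has coefficients 1,1,2,6,10,13,16,19,18 for degrees 0…8.
[q^8] = 1·18 + 8·19 + 24·16 + 32·13 + 16·10 = 1130.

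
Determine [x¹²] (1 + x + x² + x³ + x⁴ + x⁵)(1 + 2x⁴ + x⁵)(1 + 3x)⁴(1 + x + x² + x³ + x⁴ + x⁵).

4513

(1 + x + x² + x³ + x⁴ + x⁵) has coefficients 1,1,1,1,1,1 for degrees 0…5.
(1 + 2x⁴ + x⁵) has coefficients 1,0,0,0,2,1,0,0,0,0,0,0,0 for degrees 0…12.
Multiplying by (1 + 3x)⁴ gives running coefficients 1,12,54,108,83,25,120,270,270,81,0,0,0 for degrees 0…12.
Finally multiplying by (1 + x + x² + x³ + x⁴ + x⁵), the product of all factors after the first has coefficients 1,13,67,175,258,283,402,660,876,849,766,741,621 for degrees 0…12.
[x¹²] = 1·621 + 1·741 + 1·766 + 1·849 + 1·876 + 1·660 = 4513.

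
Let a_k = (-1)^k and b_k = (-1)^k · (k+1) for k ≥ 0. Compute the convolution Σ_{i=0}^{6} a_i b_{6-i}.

This is [x^6] in the product of the two ordinary generating functions.
Σ = 1·7 − 1·(-6) + 1·5 − 1·(-4) + 1·3 − 1·(-2) + 1·1 = 28.

28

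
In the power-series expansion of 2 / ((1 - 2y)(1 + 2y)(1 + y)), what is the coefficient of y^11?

Partial fractions give a closed form: a_n = (2/3)·2^n + (2)·(-2)^n + (-2/3)·(-1)^n.
At n = 11: a_11 = -2730.

-2730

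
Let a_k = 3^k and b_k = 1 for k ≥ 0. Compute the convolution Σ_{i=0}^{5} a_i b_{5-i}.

This is [x^5] in the product of the two ordinary generating functions.
Σ = 1·1 + 3·1 + 9·1 + 27·1 + 81·1 + 243·1 = 364.

364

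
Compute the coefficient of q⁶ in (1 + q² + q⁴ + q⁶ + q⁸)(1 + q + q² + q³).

2

(1 + q² + q⁴ + q⁶ + q⁸) has coefficients 1,0,1,0,1,0,1 for degrees 0…6.
(1 + q + q² + q³) has coefficients 1,1,1,1,0,0,0 for degrees 0…6.
[q⁶] = 1·0 + 1·0 + 1·1 + 1·1 = 2.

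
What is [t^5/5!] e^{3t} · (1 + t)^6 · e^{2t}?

99095

The EGF product rule gives c_5 = Σ_{k_1+k_2+k_3=5} C(5; k_1,k_2,k_3) · ∏ g_i(k_i), where e^{3t} gives (3)^k; (1+t)^6 gives the falling factorial (6)_k; e^{2t} gives (2)^k.
g_1(k) for k = 0…5: 1, 3, 9, 27, 81, 243.
g_2(k) for k = 0…5: 1, 6, 30, 120, 360, 720.
g_3(k) for k = 0…5: 1, 2, 4, 8, 16, 32.
First combine the last two factors: h(k) = Σ_j C(k,j)·g_2(j)·g_3(k−j) for k = 0…5: 1, 8, 58, 380, 2248, 12032.
c_5 = Σ_k C(5,k)·g_1(k)·h(5−k) = 1·1·12032 + 5·3·2248 + 10·9·380 + 10·27·58 + 5·81·8 + 1·243·1 = 12032 + 33720 + 34200 + 15660 + 3240 + 243 = 99095.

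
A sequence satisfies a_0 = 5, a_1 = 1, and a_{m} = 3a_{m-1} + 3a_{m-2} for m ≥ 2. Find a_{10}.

The ordinary generating function has denominator 1 - 3z - 3z^2.
Iterating the recurrence: a_0,…,a_{10} = 5, 1, 18, 57, 225, 846, 3213, 12177, 46170, 175041, 663633.

663633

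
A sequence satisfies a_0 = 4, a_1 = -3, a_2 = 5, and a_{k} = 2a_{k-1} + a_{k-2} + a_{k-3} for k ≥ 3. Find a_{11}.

The ordinary generating function has denominator 1 - 2t - t^2 - t^3.
Iterating the recurrence: a_0,…,a_{11} = 4, -3, 5, 11, 24, 64, 163, 414, 1055, 2687, 6843, 17428.

17428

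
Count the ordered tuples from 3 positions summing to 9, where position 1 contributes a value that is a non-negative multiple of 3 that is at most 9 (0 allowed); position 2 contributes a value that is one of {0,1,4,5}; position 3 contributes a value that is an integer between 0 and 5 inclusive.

8

The generating function for the choices is (1 + x³ + x⁶ + x⁹)·(1 + x + x⁴ + x⁵)·(1 + x + x² + x³ + x⁴ + x⁵); the count is [x⁹].
(1 + x³ + x⁶ + x⁹) has coefficients 1,0,0,1,0,0,1,0,0,1 for degrees 0…9.
(1 + x + x⁴ + x⁵) has coefficients 1,1,0,0,1,1,0,0,0,0 for degrees 0…9.
Finally multiplying by (1 + x + x² + x³ + x⁴ + x⁵), the product of all factors after the first has coefficients 1,2,2,2,3,4,3,2,2,2 for degrees 0…9.
[x⁹] = 1·2 + 1·3 + 1·2 + 1·1 = 8.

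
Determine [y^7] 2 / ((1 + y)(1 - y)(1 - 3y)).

4920

Partial fractions give a closed form: a_n = (1/4)·(-1)^n + (-1/2)·1^n + (9/4)·3^n.
At n = 7: a_7 = 4920.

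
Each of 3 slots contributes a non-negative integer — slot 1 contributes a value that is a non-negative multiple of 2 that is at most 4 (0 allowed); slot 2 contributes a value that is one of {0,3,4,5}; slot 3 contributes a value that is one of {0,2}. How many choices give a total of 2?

The generating function for the choices is (1 + y^2 + y^4)·(1 + y^3 + y^4 + y^5)·(1 + y^2); the count is [y^2].
(1 + y^2 + y^4) has coefficients 1,0,1 for degrees 0…2.
(1 + y^3 + y^4 + y^5) has coefficients 1,0,0 for degrees 0…2.
Finally multiplying by (1 + y^2), the product of all factors after the first has coefficients 1,0,1 for degrees 0…2.
[y^2] = 1·1 + 1·1 = 2.

2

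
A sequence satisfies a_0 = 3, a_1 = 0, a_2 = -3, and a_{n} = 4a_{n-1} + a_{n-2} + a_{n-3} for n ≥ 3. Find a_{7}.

The ordinary generating function has denominator 1 - 4y - y^2 - y^3.
Iterating the recurrence: a_0,…,a_{7} = 3, 0, -3, -9, -39, -168, -720, -3087.

-3087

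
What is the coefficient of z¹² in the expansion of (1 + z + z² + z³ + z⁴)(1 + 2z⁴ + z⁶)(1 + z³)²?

5

(1 + z + z² + z³ + z⁴) has coefficients 1,1,1,1,1 for degrees 0…4.
(1 + 2z⁴ + z⁶) has coefficients 1,0,0,0,2,0,1,0,0,0,0,0,0 for degrees 0…12.
Finally multiplying by (1 + z³)², the product of all factors after the first has coefficients 1,0,0,2,2,0,2,4,0,2,2,0,1 for degrees 0…12.
[z¹²] = 1·1 + 1·0 + 1·2 + 1·2 + 1·0 = 5.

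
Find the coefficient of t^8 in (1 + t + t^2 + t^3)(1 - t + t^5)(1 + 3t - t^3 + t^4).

(1 + t + t^2 + t^3) has coefficients 1,1,1,1 for degrees 0…3.
(1 - t + t^5) has coefficients 1,-1,0,0,0,1,0,0,0 for degrees 0…8.
Finally multiplying by (1 + 3t - t^3 + t^4), the product of all factors after the first has coefficients 1,2,-3,-1,2,0,3,0,-1 for degrees 0…8.
[t^8] = 1·(-1) + 1·0 + 1·3 + 1·0 = 2.

2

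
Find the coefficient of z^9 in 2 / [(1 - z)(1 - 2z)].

2046

The denominator gives the recurrence a_n = 3a_(n−1) − 2a_(n−2) for n ≥ 2; the numerator fixes a_0 = 2, a_1 = 6.
Iterating: 2, 6, 14, 30, 62, 126, 254, 510, 1022, 2046, so a_9 = 2046.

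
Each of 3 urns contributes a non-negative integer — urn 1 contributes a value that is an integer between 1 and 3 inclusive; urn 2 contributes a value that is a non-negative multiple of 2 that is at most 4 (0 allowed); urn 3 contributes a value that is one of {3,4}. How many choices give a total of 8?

3

The generating function for the choices is (y + y^2 + y^3)·(1 + y^2 + y^4)·(y^3 + y^4); the count is [y^8].
(y + y^2 + y^3) has coefficients 0,1,1,1 for degrees 0…3.
(1 + y^2 + y^4) has coefficients 1,0,1,0,1,0,0,0,0 for degrees 0…8.
Finally multiplying by (y^3 + y^4), the product of all factors after the first has coefficients 0,0,0,1,1,1,1,1,1 for degrees 0…8.
[y^8] = 1·1 + 1·1 + 1·1 = 3.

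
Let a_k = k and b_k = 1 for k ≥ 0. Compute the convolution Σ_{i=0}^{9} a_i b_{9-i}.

The convolution is the x^9 coefficient of A(x)B(x).
Σ = 0·1 + 1·1 + 2·1 + 3·1 + 4·1 + 5·1 + 6·1 + 7·1 + 8·1 + 9·1 = 45.

45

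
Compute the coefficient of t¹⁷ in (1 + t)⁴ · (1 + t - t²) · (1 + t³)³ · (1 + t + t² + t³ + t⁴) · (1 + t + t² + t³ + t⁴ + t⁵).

(1 + t)⁴ has coefficients 1,4,6,4,1 for degrees 0…4.
(1 + t - t²) has coefficients 1,1,-1,0,0,0,0,0,0,0,0,0,0,0,0,0,0,0 for degrees 0…17.
Multiplying by (1 + t³)³ gives running coefficients 1,1,-1,3,3,-3,3,3,-3,1,1,-1,0,0,0,0,0,0 for degrees 0…17.
Multiplying by (1 + t + t² + t³ + t⁴) gives running coefficients 1,2,1,4,7,3,5,9,3,1,5,1,-2,1,0,-1,0,0 for degrees 0…17.
Finally multiplying by (1 + t + t² + t³ + t⁴ + t⁵), the product of all factors after the first has coefficients 1,3,4,8,15,18,22,29,31,28,26,24,17,9,6,4,-1,-2 for degrees 0…17.
[t¹⁷] = 1·(-2) + 4·(-1) + 6·4 + 4·6 + 1·9 = 51.

51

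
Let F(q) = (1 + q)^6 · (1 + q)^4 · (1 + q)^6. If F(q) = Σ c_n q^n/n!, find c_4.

43680

The EGF product rule gives c_4 = Σ_{k_1+k_2+k_3=4} C(4; k_1,k_2,k_3) · ∏ g_i(k_i), where (1+q)^6 gives the falling factorial (6)_k; (1+q)^4 gives the falling factorial (4)_k; (1+q)^6 gives the falling factorial (6)_k.
g_1(k) for k = 0…4: 1, 6, 30, 120, 360.
g_2(k) for k = 0…4: 1, 4, 12, 24, 24.
g_3(k) for k = 0…4: 1, 6, 30, 120, 360.
First combine the last two factors: h(k) = Σ_j C(k,j)·g_2(j)·g_3(k−j) for k = 0…4: 1, 10, 90, 720, 5040.
c_4 = Σ_k C(4,k)·g_1(k)·h(4−k) = 1·1·5040 + 4·6·720 + 6·30·90 + 4·120·10 + 1·360·1 = 5040 + 17280 + 16200 + 4800 + 360 = 43680.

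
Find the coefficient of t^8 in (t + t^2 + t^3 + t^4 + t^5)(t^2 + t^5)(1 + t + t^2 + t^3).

6

(t + t^2 + t^3 + t^4 + t^5) has coefficients 0,1,1,1,1,1 for degrees 0…5.
(t^2 + t^5) has coefficients 0,0,1,0,0,1,0,0,0 for degrees 0…8.
Finally multiplying by (1 + t + t^2 + t^3), the product of all factors after the first has coefficients 0,0,1,1,1,2,1,1,1 for degrees 0…8.
[t^8] = 1·1 + 1·1 + 1·2 + 1·1 + 1·1 = 6.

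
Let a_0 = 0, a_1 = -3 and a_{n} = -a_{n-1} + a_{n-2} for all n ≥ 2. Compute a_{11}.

The ordinary generating function has denominator 1 + t - t^2.
Iterating the recurrence: a_0,…,a_{11} = 0, -3, 3, -6, 9, -15, 24, -39, 63, -102, 165, -267.

-267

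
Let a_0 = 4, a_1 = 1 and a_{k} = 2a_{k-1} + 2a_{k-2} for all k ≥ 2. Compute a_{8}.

3520

The ordinary generating function has denominator 1 - 2t - 2t^2.
Iterating the recurrence: a_0,…,a_{8} = 4, 1, 10, 22, 64, 172, 472, 1288, 3520.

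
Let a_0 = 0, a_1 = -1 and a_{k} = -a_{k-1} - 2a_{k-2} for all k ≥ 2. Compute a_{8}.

-3

The ordinary generating function has denominator 1 + x + 2x^2.
Iterating the recurrence: a_0,…,a_{8} = 0, -1, 1, 1, -3, 1, 5, -7, -3.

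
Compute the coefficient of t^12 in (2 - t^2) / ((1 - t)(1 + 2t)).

4779

The denominator gives the recurrence a_n = −a_(n−1) + 2a_(n−2) for n ≥ 3; the numerator fixes a_0 = 2, a_1 = -2, a_2 = 5.
Iterating: 2, -2, 5, -9, 19, -37, 75, -149, 299, -597, 1195, -2389, 4779, so a_12 = 4779.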